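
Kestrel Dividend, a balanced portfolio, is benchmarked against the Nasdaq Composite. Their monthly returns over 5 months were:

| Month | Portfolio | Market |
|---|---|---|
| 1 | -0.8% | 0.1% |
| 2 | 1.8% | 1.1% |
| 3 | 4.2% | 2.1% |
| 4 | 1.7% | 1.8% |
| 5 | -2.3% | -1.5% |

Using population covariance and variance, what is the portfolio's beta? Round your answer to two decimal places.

r̄p = 0.9200%,  r̄m = 0.7200%
Cov = Σ(rp − r̄p)(rm − r̄m) / 5 = 2.7836
Var(rm) = Σ(rm − r̄m)² / 5 = 1.7056
β = Cov / Var = 2.7836 / 1.7056 = 1.6320

1.63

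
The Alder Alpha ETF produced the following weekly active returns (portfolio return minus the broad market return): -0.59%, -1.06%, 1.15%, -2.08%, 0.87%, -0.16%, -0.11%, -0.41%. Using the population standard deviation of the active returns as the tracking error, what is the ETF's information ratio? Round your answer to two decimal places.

r̄ = (-0.59 − 1.06 + 1.15 − 2.08 + 0.87 − 0.16 − 0.11 − 0.41) / 8 = -0.2988%
Σ(r − r̄)² = (-0.59 − (-0.2988))² + (-1.06 − (-0.2988))² + … = 7.3693
population σ = √(7.3693 / 8) = √0.9212 = 0.9598%
IR = r̄ / tracking error = -0.2988 / 0.9598 = -0.3113

-0.31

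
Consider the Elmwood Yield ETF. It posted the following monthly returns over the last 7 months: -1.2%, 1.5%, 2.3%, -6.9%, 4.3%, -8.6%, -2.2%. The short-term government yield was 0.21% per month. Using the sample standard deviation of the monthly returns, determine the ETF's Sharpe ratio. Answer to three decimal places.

-0.367

μ = (-1.2 + 1.5 + 2.3 − 6.9 + 4.3 − 8.6 − 2.2) / 7 = -1.5429%
Sample σ = √[Σ(r − μ)² / 6] = √[137.2171 / 6] = √22.8695 = 4.7822%
Sharpe = (μ − rf) / σ = (-1.5429 − 0.21) / 4.7822 = -1.7529 / 4.7822 = -0.3665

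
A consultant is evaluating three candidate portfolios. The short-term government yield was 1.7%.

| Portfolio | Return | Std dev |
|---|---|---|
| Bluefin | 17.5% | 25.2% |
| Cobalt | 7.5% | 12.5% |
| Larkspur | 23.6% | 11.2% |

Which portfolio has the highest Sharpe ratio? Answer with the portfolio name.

Larkspur

Bluefin: Sharpe ratio = (17.5% − 1.7%) / 25.2% = 0.627
Cobalt: Sharpe ratio = (7.5% − 1.7%) / 12.5% = 0.464
Larkspur: Sharpe ratio = (23.6% − 1.7%) / 11.2% = 1.955
Highest: Larkspur (1.955).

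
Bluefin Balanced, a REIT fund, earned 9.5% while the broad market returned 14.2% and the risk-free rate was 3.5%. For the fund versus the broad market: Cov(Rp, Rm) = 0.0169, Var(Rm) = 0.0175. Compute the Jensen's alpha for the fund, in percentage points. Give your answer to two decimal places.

-4.33

β = Cov / Var = 0.0169 / 0.0175 = 0.9657
E[R] = Rf + β(Rm − Rf) = 3.5% + 0.9657 × (14.2% − 3.5%) = 13.8330%
α = Rp − E[R] = 9.5% − 13.8330% = -4.3330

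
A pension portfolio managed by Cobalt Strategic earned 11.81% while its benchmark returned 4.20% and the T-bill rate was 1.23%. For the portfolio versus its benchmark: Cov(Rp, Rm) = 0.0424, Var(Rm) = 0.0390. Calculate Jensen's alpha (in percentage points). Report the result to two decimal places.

7.35

β = Cov / Var = 0.0424 / 0.0390 = 1.0872
E[R] = Rf + β(Rm − Rf) = 1.23% + 1.0872 × (4.20% − 1.23%) = 4.4590%
α = Rp − E[R] = 11.81% − 4.4590% = 7.3510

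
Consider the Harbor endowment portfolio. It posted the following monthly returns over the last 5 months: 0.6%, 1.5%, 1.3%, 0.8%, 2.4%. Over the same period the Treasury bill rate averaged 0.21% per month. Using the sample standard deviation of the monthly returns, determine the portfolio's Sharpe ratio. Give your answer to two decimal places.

1.57

r̄ = (0.6 + 1.5 + 1.3 + 0.8 + 2.4) / 5 = 6.60 / 5 = 1.3200%
Sample σ = √[Σ(r − r̄)² / 4] = √[1.9880 / 4] = √0.4970 = 0.7050%
Sharpe = (r̄ − rf) / σ = (1.3200 − 0.21) / 0.7050 = 1.1100 / 0.7050 = 1.5745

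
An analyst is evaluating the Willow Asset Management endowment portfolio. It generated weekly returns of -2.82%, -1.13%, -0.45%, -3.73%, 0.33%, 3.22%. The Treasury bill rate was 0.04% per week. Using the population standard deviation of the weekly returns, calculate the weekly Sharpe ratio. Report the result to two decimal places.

Mean return r̄ = -4.580 / 6 = -0.7633%
Σ(r − r̄)² = 30.3259; population σ = √(30.3259/6) = 2.2482%
Sharpe = (r̄ − rf) / σ = (-0.7633 − 0.04) / 2.2482 = -0.8033 / 2.2482 = -0.3573

-0.36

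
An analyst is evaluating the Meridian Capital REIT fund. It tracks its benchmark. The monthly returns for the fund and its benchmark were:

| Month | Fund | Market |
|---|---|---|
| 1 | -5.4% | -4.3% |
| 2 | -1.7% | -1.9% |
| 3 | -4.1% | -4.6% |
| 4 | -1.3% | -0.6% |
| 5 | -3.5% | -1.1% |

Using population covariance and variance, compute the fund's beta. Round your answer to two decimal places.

r̄p = -3.2000%,  r̄m = -2.5000%
Cov = Σ(rp − r̄p)(rm − r̄m) / 5 = 1.9880
Var(rm) = Σ(rm − r̄m)² / 5 = 2.7160
β = Cov / Var = 1.9880 / 2.7160 = 0.7320

0.73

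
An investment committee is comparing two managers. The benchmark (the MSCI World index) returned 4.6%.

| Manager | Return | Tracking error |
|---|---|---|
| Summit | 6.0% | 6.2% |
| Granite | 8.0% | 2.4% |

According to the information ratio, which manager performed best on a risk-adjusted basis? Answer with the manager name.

Summit: IR = (6.0% − 4.6%) / 6.2% = 0.226
Granite: IR = (8.0% − 4.6%) / 2.4% = 1.417
Highest: Granite (1.417).

Granite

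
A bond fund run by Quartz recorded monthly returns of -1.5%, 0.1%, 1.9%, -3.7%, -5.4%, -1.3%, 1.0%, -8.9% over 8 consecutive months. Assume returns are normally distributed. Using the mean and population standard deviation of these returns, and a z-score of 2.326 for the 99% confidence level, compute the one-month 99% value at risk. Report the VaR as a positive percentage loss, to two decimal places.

10.07

r̄ = (-1.5 + 0.1 + 1.9 − 3.7 − 5.4 − 1.3 + 1 − 8.9) / 8 = -17.80 / 8 = -2.2250%
Population std dev = √[91.0150 / 8] = 3.3730%
VaR = −(r̄ − z·σ) = −(-2.2250 − 2.326 × 3.3730) = −(-10.0706) = 10.0706%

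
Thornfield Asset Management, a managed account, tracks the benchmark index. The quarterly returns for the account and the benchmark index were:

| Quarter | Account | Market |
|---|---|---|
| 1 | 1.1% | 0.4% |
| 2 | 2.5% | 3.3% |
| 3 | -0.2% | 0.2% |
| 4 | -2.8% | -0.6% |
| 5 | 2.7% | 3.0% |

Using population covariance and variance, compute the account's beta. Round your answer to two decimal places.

1.14

r̄p = 0.6600%,  r̄m = 1.2600%
Cov = Σ(rp − r̄p)(rm − r̄m) / 5 = 2.8544
Var(rm) = Σ(rm − r̄m)² / 5 = 2.5024
β = Cov / Var = 2.8544 / 2.5024 = 1.1407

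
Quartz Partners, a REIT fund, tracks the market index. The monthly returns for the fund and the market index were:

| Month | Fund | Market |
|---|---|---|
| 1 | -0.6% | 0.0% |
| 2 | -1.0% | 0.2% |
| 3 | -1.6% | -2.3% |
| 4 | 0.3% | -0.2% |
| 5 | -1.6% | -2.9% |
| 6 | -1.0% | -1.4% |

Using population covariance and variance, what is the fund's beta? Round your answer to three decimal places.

r̄p = -0.9167%,  r̄m = -1.1000%
Cov = Σ(rp − r̄p)(rm − r̄m) / 6 = 0.5683
Var(rm) = Σ(rm − r̄m)² / 6 = 1.4133
β = Cov / Var = 0.5683 / 1.4133 = 0.4021

0.402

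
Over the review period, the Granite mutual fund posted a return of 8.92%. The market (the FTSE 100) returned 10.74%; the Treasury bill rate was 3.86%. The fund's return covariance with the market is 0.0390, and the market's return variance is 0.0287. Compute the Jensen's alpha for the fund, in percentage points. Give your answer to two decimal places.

β = Cov / Var = 0.0390 / 0.0287 = 1.3589
E[R] = Rf + β(Rm − Rf) = 3.86% + 1.3589 × (10.74% − 3.86%) = 13.2092%
α = Rp − E[R] = 8.92% − 13.2092% = -4.2892

-4.29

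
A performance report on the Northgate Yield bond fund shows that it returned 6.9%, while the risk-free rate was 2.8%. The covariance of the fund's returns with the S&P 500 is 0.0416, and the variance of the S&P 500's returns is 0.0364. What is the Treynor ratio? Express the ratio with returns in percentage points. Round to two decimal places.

β = Cov / Var = 0.0416 / 0.0364 = 1.1429
Treynor = (Rp − Rf) / β = (6.9% − 2.8%) / 1.1429 = 4.10 / 1.1429 = 3.5874

3.59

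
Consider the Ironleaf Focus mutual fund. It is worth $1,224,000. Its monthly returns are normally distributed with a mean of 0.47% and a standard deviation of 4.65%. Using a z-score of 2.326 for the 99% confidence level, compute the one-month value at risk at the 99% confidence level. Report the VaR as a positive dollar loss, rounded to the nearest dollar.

$126,634

Return at the 99% tail: μ − z·σ = 0.47% − 2.326 × 4.65% = 0.47 − 10.8159 = -10.3459%
VaR = −(-10.3459%) × $1,224,000 = 10.3459% × $1,224,000 = $126,634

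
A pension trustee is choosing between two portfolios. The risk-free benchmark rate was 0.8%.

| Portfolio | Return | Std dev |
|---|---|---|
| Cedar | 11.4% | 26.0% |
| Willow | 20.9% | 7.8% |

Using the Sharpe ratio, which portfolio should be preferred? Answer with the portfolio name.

Cedar: Sharpe ratio = (11.4% − 0.8%) / 26.0% = 0.408
Willow: Sharpe ratio = (20.9% − 0.8%) / 7.8% = 2.577
Highest: Willow (2.577).

Willow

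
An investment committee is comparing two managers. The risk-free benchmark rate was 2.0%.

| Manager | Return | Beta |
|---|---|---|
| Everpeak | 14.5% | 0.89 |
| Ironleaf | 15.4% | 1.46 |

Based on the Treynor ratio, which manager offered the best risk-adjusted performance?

Everpeak: Treynor = (14.5% − 2.0%) / 0.89 = 14.045
Ironleaf: Treynor = (15.4% − 2.0%) / 1.46 = 9.178
Highest: Everpeak (14.045).

Everpeak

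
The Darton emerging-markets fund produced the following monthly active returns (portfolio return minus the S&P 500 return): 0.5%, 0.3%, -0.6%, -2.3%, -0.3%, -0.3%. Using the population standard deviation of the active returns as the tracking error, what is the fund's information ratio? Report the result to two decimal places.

-0.50

r̄ = (0.5 + 0.3 − 0.6 − 2.3 − 0.3 − 0.3) / 6 = -2.70 / 6 = -0.4500%
Σ(r − r̄)² = 4.9550; population σ = √(4.9550/6) = 0.9088%
IR = r̄ / tracking error = -0.4500 / 0.9088 = -0.4952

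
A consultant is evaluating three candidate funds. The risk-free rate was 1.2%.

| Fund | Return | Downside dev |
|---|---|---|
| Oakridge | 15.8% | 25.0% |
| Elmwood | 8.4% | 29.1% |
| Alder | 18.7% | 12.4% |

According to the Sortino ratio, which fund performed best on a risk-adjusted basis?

Alder

Oakridge: Sortino ratio = (15.8% − 1.2%) / 25.0% = 0.584
Elmwood: Sortino ratio = (8.4% − 1.2%) / 29.1% = 0.247
Alder: Sortino ratio = (18.7% − 1.2%) / 12.4% = 1.411
Highest: Alder (1.411).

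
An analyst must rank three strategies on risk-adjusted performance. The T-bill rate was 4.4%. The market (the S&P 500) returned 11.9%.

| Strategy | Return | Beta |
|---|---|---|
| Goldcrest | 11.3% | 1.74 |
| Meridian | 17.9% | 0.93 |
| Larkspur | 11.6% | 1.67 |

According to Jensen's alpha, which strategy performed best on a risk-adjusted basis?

Meridian

Goldcrest: α = 11.3% − [4.4% + 1.74 × (11.9% − 4.4%)] = -6.150
Meridian: α = 17.9% − [4.4% + 0.93 × (11.9% − 4.4%)] = 6.525
Larkspur: α = 11.6% − [4.4% + 1.67 × (11.9% − 4.4%)] = -5.325
Highest: Meridian (6.525).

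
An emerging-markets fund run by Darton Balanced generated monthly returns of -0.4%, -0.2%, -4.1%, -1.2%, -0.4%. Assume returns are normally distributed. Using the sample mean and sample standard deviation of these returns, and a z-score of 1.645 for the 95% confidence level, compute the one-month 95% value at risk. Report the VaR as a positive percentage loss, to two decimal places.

μ = (-0.4 − 0.2 − 4.1 − 1.2 − 0.4) / 5 = -6.30 / 5 = -1.2600%
Σ(r − μ)² = (-0.4 − (-1.2600))² + (-0.2 − (-1.2600))² + … = 10.6720
sample σ = √(10.6720 / 4) = √2.6680 = 1.6334%
VaR = −(μ − z·σ) = −(-1.2600 − 1.645 × 1.6334) = −(-3.9469) = 3.9469%

3.95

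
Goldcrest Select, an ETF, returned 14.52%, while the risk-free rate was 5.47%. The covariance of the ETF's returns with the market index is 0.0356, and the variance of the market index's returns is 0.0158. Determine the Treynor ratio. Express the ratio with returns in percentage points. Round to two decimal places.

4.02

β = Cov / Var = 0.0356 / 0.0158 = 2.2532
Treynor = (Rp − Rf) / β = (14.52% − 5.47%) / 2.2532 = 9.05 / 2.2532 = 4.0165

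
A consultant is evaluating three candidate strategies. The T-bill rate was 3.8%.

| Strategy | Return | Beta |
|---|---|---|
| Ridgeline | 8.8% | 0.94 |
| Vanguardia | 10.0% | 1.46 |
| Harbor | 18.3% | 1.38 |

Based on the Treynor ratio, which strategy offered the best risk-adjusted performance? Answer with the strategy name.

Harbor

Ridgeline: Treynor = (8.8% − 3.8%) / 0.94 = 5.319
Vanguardia: Treynor = (10.0% − 3.8%) / 1.46 = 4.247
Harbor: Treynor = (18.3% − 3.8%) / 1.38 = 10.507
Highest: Harbor (10.507).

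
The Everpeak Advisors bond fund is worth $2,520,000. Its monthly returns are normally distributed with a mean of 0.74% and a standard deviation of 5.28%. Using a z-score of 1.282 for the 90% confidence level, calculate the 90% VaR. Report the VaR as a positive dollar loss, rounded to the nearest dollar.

$151,930

Return at the 90% tail: μ − z·σ = 0.74% − 1.282 × 5.28% = 0.74 − 6.76896 = -6.02896%
VaR = −(-6.02896%) × $2,520,000 = 6.02896% × $2,520,000 = $151,930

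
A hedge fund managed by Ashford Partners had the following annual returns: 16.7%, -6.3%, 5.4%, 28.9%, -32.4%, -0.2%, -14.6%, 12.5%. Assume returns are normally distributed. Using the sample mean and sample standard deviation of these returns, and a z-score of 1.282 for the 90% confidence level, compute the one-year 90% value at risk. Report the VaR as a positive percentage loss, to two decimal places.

Mean return r̄ = 10.00 / 8 = 1.2500%
Σ(r − r̄)² = (16.7 − 1.2500)² + (-6.3 − 1.2500)² + (5.4 − 1.2500)² + … = 2589.6600
sample σ = √(2589.6600 / 7) = √369.9514 = 19.2341%
VaR = −(r̄ − z·σ) = −(1.2500 − 1.282 × 19.2341) = −(-23.4081) = 23.4081%

23.41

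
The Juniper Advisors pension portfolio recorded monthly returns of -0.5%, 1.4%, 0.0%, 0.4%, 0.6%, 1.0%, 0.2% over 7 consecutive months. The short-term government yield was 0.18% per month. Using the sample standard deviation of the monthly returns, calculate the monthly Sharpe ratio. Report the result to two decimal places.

μ = (-0.5 + 1.4 + 0 + 0.4 + 0.6 + 1 + 0.2) / 7 = 3.10 / 7 = 0.4429%
Sample std dev = √[2.3971 / 6] = 0.6321%
Sharpe = (μ − rf) / σ = (0.4429 − 0.18) / 0.6321 = 0.2629 / 0.6321 = 0.4159

0.42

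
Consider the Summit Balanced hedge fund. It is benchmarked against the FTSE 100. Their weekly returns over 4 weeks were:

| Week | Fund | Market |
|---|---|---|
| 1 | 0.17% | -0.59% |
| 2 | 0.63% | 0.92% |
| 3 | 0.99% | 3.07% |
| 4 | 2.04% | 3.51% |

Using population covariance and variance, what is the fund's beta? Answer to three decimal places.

0.369

r̄p = 0.9575%,  r̄m = 1.7275%
Cov = Σ(rp − r̄p)(rm − r̄m) / 4 = 1.0157
Var(rm) = Σ(rm − r̄m)² / 4 = 2.7506
β = Cov / Var = 1.0157 / 2.7506 = 0.3693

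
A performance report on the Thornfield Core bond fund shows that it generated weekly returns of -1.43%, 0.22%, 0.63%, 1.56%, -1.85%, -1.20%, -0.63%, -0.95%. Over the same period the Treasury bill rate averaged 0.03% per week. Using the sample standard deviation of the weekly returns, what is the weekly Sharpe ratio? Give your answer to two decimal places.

μ = (-1.43 + 0.22 + 0.63 + 1.56 − 1.85 − 1.2 − 0.63 − 0.95) / 8 = -0.4563%
Sample std dev = √[9.4204 / 7] = 1.1601%
Sharpe = (μ − rf) / σ = (-0.4563 − 0.03) / 1.1601 = -0.4863 / 1.1601 = -0.4192

-0.42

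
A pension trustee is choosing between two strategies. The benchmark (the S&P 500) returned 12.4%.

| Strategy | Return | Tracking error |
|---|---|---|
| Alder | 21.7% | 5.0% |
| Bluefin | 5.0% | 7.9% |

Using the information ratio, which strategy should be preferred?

Alder: IR = (21.7% − 12.4%) / 5.0% = 1.860
Bluefin: IR = (5.0% − 12.4%) / 7.9% = -0.937
Highest: Alder (1.860).

Alder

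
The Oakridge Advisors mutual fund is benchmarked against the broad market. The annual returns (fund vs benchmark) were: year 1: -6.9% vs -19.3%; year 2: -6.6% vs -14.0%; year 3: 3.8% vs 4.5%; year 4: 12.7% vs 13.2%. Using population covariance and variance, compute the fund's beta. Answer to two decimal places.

0.60

r̄p = 0.7500%,  r̄m = -3.9000%
Cov = Σ(rp − r̄p)(rm − r̄m) / 4 = 105.5025
Var(rm) = Σ(rm − r̄m)² / 4 = 175.5350
β = Cov / Var = 105.5025 / 175.5350 = 0.6010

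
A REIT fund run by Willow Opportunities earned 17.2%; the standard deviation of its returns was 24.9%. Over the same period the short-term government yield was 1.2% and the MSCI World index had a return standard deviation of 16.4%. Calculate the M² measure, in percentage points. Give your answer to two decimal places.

11.74

Sharpe = (Rp − Rf) / σp = (17.2% − 1.2%) / 24.9% = 0.6426
M² = Rf + Sharpe × σm = 1.2% + 0.6426 × 16.4% = 11.7386%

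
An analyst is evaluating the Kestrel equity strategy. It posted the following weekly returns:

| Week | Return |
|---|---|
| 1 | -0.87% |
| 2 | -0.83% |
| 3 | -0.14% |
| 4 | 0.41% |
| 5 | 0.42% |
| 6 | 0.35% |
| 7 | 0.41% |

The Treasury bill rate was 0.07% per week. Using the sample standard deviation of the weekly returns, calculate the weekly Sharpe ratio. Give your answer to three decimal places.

-0.179

Mean return r̄ = -0.250 / 7 = -0.0357%
Σ(r − r̄)² = (-0.87 − (-0.0357))² + (-0.83 − (-0.0357))² + … = 2.0916
σ = √[2.0916 / 6] = 0.5904%
Sharpe = (r̄ − rf) / σ = (-0.0357 − 0.07) / 0.5904 = -0.1057 / 0.5904 = -0.1790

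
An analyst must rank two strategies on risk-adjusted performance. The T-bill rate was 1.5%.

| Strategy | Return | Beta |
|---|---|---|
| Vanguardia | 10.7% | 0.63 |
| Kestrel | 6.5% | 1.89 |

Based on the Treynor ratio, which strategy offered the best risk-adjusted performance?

Vanguardia: Treynor = (10.7% − 1.5%) / 0.63 = 14.603
Kestrel: Treynor = (6.5% − 1.5%) / 1.89 = 2.646
Highest: Vanguardia (14.603).

Vanguardia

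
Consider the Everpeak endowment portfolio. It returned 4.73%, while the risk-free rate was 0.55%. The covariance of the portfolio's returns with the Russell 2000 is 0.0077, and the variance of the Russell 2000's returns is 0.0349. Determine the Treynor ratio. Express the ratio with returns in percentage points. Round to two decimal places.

18.95

β = Cov / Var = 0.0077 / 0.0349 = 0.2206
Treynor = (Rp − Rf) / β = (4.73% − 0.55%) / 0.2206 = 4.18 / 0.2206 = 18.9483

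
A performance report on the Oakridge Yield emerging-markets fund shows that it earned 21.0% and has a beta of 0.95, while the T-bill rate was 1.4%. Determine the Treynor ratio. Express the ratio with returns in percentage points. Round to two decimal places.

20.63

Treynor = (Rp − Rf) / β = (21.0% − 1.4%) / 0.95 = 19.60 / 0.95 = 20.6316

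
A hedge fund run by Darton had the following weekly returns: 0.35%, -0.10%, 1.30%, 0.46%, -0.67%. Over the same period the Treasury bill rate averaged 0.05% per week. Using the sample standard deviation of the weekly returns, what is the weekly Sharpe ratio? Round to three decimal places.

0.299

r̄ = (0.35 − 0.1 + 1.3 + 0.46 − 0.67) / 5 = 1.340 / 5 = 0.2680%
Sample std dev = √[2.1239 / 4] = 0.7287%
Sharpe = (r̄ − rf) / σ = (0.2680 − 0.05) / 0.7287 = 0.2180 / 0.7287 = 0.2992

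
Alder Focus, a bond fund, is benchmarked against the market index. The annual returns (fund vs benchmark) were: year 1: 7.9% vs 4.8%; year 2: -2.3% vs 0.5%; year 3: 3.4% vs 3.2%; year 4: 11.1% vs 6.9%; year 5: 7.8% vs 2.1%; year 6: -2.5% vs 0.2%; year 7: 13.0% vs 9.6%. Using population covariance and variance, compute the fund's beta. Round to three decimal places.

r̄p = 5.4857%,  r̄m = 3.9000%
Cov = Σ(rp − r̄p)(rm − r̄m) / 7 = 16.4514
Var(rm) = Σ(rm − r̄m)² / 7 = 10.1829
β = Cov / Var = 16.4514 / 10.1829 = 1.6156

1.616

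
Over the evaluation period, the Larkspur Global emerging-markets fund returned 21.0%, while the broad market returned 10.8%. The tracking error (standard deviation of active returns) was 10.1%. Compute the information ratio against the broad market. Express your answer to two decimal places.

IR = (Rp − Rb) / TE = (21.0% − 10.8%) / 10.1% = 10.20% / 10.1% = 1.0099

1.01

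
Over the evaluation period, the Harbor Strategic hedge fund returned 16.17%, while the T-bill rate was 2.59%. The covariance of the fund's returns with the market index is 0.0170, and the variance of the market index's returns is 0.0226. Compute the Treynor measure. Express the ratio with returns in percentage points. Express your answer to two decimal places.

18.05

β = Cov / Var = 0.0170 / 0.0226 = 0.7522
Treynor = (Rp − Rf) / β = (16.17% − 2.59%) / 0.7522 = 13.58 / 0.7522 = 18.0537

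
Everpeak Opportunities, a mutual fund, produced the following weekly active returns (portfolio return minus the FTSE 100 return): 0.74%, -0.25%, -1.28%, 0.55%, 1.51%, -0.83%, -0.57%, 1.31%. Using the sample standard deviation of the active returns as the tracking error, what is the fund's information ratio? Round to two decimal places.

0.14

r̄ = (0.74 − 0.25 − 1.28 + 0.55 + 1.51 − 0.83 − 0.57 + 1.31) / 8 = 1.180 / 8 = 0.1475%
Σ(r − r̄)² = 7.3870; sample σ = √(7.3870/7) = 1.0273%
IR = r̄ / tracking error = 0.1475 / 1.0273 = 0.1436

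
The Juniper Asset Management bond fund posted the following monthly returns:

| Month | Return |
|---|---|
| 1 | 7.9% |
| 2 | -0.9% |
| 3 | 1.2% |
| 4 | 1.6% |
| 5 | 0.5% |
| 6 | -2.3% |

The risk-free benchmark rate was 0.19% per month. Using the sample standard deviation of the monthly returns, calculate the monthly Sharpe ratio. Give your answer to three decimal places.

0.324

Mean return r̄ = 8.00 / 6 = 1.3333%
Sample std dev = √[62.0933 / 5] = 3.5240%
Sharpe = (r̄ − rf) / σ = (1.3333 − 0.19) / 3.5240 = 1.1433 / 3.5240 = 0.3244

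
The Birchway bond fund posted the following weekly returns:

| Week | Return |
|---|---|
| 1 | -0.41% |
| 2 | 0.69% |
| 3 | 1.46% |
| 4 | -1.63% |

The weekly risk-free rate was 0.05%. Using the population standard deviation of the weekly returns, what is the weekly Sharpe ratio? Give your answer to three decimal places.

r̄ = (-0.41 + 0.69 + 1.46 − 1.63) / 4 = 0.0275%
Σ(r − r̄)² = (-0.41 − 0.0275)² + (0.69 − 0.0275)² + … = 5.4297
population σ = √(5.4297 / 4) = √1.3574 = 1.1651%
Sharpe = (r̄ − rf) / σ = (0.0275 − 0.05) / 1.1651 = -0.0225 / 1.1651 = -0.0193

-0.019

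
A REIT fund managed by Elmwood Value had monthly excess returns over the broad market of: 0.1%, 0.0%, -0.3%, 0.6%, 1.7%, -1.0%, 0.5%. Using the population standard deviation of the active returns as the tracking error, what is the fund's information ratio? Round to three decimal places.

0.294

μ = (0.1 + 0 − 0.3 + 0.6 + 1.7 − 1 + 0.5) / 7 = 0.2286%
Σ(r − μ)² = 4.2343; population σ = √(4.2343/7) = 0.7778%
IR = μ / tracking error = 0.2286 / 0.7778 = 0.2939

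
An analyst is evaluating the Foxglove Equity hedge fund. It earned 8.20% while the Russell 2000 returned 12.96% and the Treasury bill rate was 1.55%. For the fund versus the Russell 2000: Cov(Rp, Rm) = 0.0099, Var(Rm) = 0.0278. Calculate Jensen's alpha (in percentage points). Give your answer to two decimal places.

β = Cov / Var = 0.0099 / 0.0278 = 0.3561
E[R] = Rf + β(Rm − Rf) = 1.55% + 0.3561 × (12.96% − 1.55%) = 5.6131%
α = Rp − E[R] = 8.20% − 5.6131% = 2.5869

2.59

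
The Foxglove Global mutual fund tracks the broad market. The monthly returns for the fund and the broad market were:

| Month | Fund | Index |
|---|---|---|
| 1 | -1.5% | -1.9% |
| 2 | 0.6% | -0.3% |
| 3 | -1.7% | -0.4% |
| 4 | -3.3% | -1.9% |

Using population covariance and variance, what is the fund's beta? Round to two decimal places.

1.24

r̄p = -1.4750%,  r̄m = -1.1250%
Cov = Σ(rp − r̄p)(rm − r̄m) / 4 = 0.7456
Var(rm) = Σ(rm − r̄m)² / 4 = 0.6019
β = Cov / Var = 0.7456 / 0.6019 = 1.2387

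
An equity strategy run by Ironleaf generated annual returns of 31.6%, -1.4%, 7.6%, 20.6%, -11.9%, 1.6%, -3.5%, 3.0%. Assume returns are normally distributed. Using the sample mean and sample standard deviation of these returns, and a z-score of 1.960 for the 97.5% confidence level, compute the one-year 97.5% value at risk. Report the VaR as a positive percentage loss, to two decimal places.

r̄ = (31.6 − 1.4 + 7.6 + 20.6 − 11.9 + 1.6 − 3.5 + 3) / 8 = 47.60 / 8 = 5.9500%
Sample σ = √[Σ(r − r̄)² / 7] = √[1364.8400 / 7] = √194.9771 = 13.9634%
VaR = −(r̄ − z·σ) = −(5.9500 − 1.960 × 13.9634) = −(-21.4183) = 21.4183%

21.42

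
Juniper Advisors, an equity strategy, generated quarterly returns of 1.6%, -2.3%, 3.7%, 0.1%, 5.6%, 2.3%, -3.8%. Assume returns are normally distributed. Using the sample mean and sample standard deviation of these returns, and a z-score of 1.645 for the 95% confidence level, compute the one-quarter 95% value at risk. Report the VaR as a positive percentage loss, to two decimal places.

Mean return r̄ = 7.20 / 7 = 1.0286%
Σ(r − r̄)² = 65.2343; sample σ = √(65.2343/6) = 3.2973%
VaR = −(r̄ − z·σ) = −(1.0286 − 1.645 × 3.2973) = −(-4.3955) = 4.3955%

4.40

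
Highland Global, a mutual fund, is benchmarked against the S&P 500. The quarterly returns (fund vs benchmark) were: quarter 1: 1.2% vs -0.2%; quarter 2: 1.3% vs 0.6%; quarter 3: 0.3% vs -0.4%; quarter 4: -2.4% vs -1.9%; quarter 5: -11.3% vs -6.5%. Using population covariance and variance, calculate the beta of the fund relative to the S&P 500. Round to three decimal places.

1.861

r̄p = -2.1800%,  r̄m = -1.6800%
Cov = Σ(rp − r̄p)(rm − r̄m) / 5 = 12.0236
Var(rm) = Σ(rm − r̄m)² / 5 = 6.4616
β = Cov / Var = 12.0236 / 6.4616 = 1.8608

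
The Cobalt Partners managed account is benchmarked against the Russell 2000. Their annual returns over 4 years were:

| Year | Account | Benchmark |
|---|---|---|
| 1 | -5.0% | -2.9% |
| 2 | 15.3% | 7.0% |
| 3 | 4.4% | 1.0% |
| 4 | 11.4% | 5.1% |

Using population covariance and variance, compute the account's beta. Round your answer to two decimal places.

r̄p = 6.5250%,  r̄m = 2.5500%
Cov = Σ(rp − r̄p)(rm − r̄m) / 4 = 29.3963
Var(rm) = Σ(rm − r̄m)² / 4 = 14.6025
β = Cov / Var = 29.3963 / 14.6025 = 2.0131

2.01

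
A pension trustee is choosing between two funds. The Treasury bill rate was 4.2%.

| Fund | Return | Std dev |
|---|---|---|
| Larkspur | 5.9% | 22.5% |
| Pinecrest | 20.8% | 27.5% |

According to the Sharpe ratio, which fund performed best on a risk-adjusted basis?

Larkspur: Sharpe ratio = (5.9% − 4.2%) / 22.5% = 0.076
Pinecrest: Sharpe ratio = (20.8% − 4.2%) / 27.5% = 0.604
Highest: Pinecrest (0.604).

Pinecrest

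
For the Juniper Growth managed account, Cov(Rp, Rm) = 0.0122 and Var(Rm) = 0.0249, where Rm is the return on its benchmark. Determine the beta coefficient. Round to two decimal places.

0.49

β = Cov(Rp, Rm) / Var(Rm) = 0.0122 / 0.0249 = 0.4900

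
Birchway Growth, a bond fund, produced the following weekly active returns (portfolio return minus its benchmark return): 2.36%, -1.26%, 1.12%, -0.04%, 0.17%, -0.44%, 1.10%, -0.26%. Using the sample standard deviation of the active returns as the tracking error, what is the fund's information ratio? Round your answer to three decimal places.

r̄ = (2.36 − 1.26 + 1.12 − 0.04 + 0.17 − 0.44 + 1.1 − 0.26) / 8 = 0.3438%
Σ(r − r̄)² = 8.9680; sample σ = √(8.9680/7) = 1.1319%
IR = r̄ / tracking error = 0.3438 / 1.1319 = 0.3037

0.304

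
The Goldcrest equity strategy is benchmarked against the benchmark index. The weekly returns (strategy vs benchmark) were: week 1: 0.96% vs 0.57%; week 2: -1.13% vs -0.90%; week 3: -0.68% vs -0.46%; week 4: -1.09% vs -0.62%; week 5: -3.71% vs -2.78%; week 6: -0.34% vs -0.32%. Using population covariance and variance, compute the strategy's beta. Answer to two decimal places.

1.37

r̄p = -0.9983%,  r̄m = -0.7517%
Cov = Σ(rp − r̄p)(rm − r̄m) / 6 = 1.4122
Var(rm) = Σ(rm − r̄m)² / 6 = 1.0286
β = Cov / Var = 1.4122 / 1.0286 = 1.3729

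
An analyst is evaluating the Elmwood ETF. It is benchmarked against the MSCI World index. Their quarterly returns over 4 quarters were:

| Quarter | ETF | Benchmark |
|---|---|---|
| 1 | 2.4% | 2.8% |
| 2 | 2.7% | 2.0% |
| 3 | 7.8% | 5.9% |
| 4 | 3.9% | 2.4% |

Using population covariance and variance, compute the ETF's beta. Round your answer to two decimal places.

1.31

r̄p = 4.2000%,  r̄m = 3.2750%
Cov = Σ(rp − r̄p)(rm − r̄m) / 4 = 3.1200
Var(rm) = Σ(rm − r̄m)² / 4 = 2.3769
β = Cov / Var = 3.1200 / 2.3769 = 1.3126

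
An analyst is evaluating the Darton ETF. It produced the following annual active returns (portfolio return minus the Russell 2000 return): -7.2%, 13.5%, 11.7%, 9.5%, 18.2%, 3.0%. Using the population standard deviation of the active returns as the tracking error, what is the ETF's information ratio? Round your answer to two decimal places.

0.99

Mean return μ = 48.70 / 6 = 8.1167%
Population σ = √[Σ(r − μ)² / 6] = √[406.1883 / 6] = √67.6981 = 8.2279%
IR = μ / tracking error = 8.1167 / 8.2279 = 0.9865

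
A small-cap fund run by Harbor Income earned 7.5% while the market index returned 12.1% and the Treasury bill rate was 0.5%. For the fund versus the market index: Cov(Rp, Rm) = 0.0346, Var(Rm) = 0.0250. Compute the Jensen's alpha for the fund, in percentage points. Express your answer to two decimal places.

-9.05

β = Cov / Var = 0.0346 / 0.0250 = 1.3840
E[R] = Rf + β(Rm − Rf) = 0.5% + 1.3840 × (12.1% − 0.5%) = 16.5544%
α = Rp − E[R] = 7.5% − 16.5544% = -9.0544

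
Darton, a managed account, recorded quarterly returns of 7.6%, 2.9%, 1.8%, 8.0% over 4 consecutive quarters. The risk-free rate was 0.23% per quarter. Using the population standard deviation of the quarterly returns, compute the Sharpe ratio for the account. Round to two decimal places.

Mean return r̄ = 20.30 / 4 = 5.0750%
Σ(r − r̄)² = 30.3875; population σ = √(30.3875/4) = 2.7562%
Sharpe = (r̄ − rf) / σ = (5.0750 − 0.23) / 2.7562 = 4.8450 / 2.7562 = 1.7579

1.76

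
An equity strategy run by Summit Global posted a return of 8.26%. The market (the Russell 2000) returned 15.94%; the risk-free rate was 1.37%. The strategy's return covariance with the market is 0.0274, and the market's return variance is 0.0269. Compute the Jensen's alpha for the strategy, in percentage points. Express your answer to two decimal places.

-7.95

β = Cov / Var = 0.0274 / 0.0269 = 1.0186
E[R] = Rf + β(Rm − Rf) = 1.37% + 1.0186 × (15.94% − 1.37%) = 16.2110%
α = Rp − E[R] = 8.26% − 16.2110% = -7.9510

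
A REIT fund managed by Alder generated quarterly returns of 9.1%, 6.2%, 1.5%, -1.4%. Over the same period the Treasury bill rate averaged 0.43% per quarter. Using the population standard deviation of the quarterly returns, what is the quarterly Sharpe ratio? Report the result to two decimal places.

r̄ = (9.1 + 6.2 + 1.5 − 1.4) / 4 = 15.40 / 4 = 3.8500%
Population std dev = √[66.1700 / 4] = 4.0672%
Sharpe = (r̄ − rf) / σ = (3.8500 − 0.43) / 4.0672 = 3.4200 / 4.0672 = 0.8409

0.84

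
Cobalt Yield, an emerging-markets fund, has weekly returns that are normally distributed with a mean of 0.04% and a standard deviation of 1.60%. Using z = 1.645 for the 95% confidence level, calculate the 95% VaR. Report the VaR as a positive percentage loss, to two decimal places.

VaR (as % loss) = −(μ − z·σ) = −(0.04% − 1.645 × 1.60%) = −(-2.5920%) = 2.5920%

2.59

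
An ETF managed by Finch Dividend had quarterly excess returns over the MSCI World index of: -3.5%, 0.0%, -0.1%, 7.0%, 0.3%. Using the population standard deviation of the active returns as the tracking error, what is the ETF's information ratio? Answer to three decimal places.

0.216

μ = (-3.5 + 0 − 0.1 + 7 + 0.3) / 5 = 3.70 / 5 = 0.7400%
Population std dev = √[58.6120 / 5] = 3.4238%
IR = μ / tracking error = 0.7400 / 3.4238 = 0.2161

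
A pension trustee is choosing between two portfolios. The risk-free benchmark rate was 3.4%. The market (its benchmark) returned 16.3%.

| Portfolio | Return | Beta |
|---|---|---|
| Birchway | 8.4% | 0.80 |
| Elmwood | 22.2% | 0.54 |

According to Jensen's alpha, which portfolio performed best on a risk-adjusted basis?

Birchway: α = 8.4% − [3.4% + 0.80 × (16.3% − 3.4%)] = -5.320
Elmwood: α = 22.2% − [3.4% + 0.54 × (16.3% − 3.4%)] = 11.834
Highest: Elmwood (11.834).

Elmwood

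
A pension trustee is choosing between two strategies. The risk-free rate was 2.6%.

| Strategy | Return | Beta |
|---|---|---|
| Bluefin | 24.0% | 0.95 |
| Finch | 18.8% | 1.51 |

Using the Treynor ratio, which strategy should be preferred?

Bluefin: Treynor = (24.0% − 2.6%) / 0.95 = 22.526
Finch: Treynor = (18.8% − 2.6%) / 1.51 = 10.728
Highest: Bluefin (22.526).

Bluefin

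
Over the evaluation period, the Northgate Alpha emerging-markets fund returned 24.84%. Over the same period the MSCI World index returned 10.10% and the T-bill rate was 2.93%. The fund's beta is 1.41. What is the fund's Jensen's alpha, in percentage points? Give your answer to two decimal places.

11.80

CAPM expected return = Rf + β(Rm − Rf) = 2.93% + 1.41 × (10.10% − 2.93%) = 2.93 + 1.41 × 7.17 = 13.0397%
Jensen's α = Rp − E[R] = 24.84% − 13.0397% = 11.8003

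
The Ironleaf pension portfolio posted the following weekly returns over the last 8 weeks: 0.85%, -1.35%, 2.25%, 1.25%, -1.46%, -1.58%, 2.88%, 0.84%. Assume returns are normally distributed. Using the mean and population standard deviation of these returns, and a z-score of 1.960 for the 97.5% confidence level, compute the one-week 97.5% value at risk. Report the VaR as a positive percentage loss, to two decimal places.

2.72

Mean return r̄ = 3.680 / 8 = 0.4600%
Population std dev = √[21.1052 / 8] = 1.6242%
VaR = −(r̄ − z·σ) = −(0.4600 − 1.960 × 1.6242) = −(-2.7234) = 2.7234%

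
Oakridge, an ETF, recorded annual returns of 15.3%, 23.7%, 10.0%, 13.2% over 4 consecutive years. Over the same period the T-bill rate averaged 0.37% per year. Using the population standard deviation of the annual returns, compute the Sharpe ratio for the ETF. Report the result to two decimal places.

r̄ = (15.3 + 23.7 + 10 + 13.2) / 4 = 62.20 / 4 = 15.5500%
Population σ = √[Σ(r − r̄)² / 4] = √[102.8100 / 4] = √25.7025 = 5.0698%
Sharpe = (r̄ − rf) / σ = (15.5500 − 0.37) / 5.0698 = 15.1800 / 5.0698 = 2.9942

2.99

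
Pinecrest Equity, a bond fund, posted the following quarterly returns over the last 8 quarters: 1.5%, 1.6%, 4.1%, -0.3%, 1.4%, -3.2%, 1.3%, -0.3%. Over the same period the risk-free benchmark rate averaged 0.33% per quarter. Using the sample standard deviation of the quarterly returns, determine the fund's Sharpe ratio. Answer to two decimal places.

0.21

r̄ = (1.5 + 1.6 + 4.1 − 0.3 + 1.4 − 3.2 + 1.3 − 0.3) / 8 = 0.7625%
Σ(r − r̄)² = 31.0388; sample σ = √(31.0388/7) = 2.1057%
Sharpe = (r̄ − rf) / σ = (0.7625 − 0.33) / 2.1057 = 0.4325 / 2.1057 = 0.2054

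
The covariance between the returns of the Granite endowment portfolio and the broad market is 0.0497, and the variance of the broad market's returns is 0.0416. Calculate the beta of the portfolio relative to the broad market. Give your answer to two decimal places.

β = Cov(Rp, Rm) / Var(Rm) = 0.0497 / 0.0416 = 1.1947

1.19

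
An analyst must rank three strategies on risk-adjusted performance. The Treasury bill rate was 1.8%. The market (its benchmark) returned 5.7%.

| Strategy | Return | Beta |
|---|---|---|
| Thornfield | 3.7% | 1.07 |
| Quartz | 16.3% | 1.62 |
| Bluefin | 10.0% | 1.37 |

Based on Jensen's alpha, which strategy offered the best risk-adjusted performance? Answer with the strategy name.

Quartz

Thornfield: α = 3.7% − [1.8% + 1.07 × (5.7% − 1.8%)] = -2.273
Quartz: α = 16.3% − [1.8% + 1.62 × (5.7% − 1.8%)] = 8.182
Bluefin: α = 10.0% − [1.8% + 1.37 × (5.7% − 1.8%)] = 2.857
Highest: Quartz (8.182).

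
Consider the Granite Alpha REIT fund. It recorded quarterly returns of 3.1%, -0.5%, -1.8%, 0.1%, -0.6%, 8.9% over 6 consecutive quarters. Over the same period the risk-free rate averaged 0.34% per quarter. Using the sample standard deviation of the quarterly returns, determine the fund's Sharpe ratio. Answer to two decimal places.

r̄ = (3.1 − 0.5 − 1.8 + 0.1 − 0.6 + 8.9) / 6 = 9.20 / 6 = 1.5333%
Σ(r − r̄)² = (3.1 − 1.5333)² + (-0.5 − 1.5333)² + … = 78.5733
σ = √[78.5733 / 5] = 3.9642%
Sharpe = (r̄ − rf) / σ = (1.5333 − 0.34) / 3.9642 = 1.1933 / 3.9642 = 0.3010

0.30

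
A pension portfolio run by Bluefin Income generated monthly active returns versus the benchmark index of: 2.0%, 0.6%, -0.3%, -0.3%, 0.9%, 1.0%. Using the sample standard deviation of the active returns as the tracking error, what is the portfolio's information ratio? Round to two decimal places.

Mean return r̄ = 3.90 / 6 = 0.6500%
Sample σ = √[Σ(r − r̄)² / 5] = √[3.8150 / 5] = √0.7630 = 0.8735%
IR = r̄ / tracking error = 0.6500 / 0.8735 = 0.7441

0.74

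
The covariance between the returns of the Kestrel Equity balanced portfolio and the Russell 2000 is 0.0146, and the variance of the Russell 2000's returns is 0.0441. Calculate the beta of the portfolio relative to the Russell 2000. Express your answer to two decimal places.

β = Cov(Rp, Rm) / Var(Rm) = 0.0146 / 0.0441 = 0.3311

0.33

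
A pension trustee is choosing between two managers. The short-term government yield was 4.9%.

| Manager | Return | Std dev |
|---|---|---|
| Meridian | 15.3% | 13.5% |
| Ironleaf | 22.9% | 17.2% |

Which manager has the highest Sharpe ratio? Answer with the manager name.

Ironleaf

Meridian: Sharpe ratio = (15.3% − 4.9%) / 13.5% = 0.770
Ironleaf: Sharpe ratio = (22.9% − 4.9%) / 17.2% = 1.047
Highest: Ironleaf (1.047).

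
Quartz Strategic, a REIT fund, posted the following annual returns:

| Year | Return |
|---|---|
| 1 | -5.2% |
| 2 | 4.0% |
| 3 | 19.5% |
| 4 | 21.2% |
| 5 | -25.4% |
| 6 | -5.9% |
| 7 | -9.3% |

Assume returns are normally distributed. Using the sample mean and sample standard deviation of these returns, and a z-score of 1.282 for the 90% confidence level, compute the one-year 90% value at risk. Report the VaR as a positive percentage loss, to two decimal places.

21.35

μ = (-5.2 + 4 + 19.5 + 21.2 − 25.4 − 5.9 − 9.3) / 7 = -1.10 / 7 = -0.1571%
Sample σ = √[Σ(r − μ)² / 6] = √[1639.0171 / 6] = √273.1695 = 16.5278%
VaR = −(μ − z·σ) = −(-0.1571 − 1.282 × 16.5278) = −(-21.3457) = 21.3457%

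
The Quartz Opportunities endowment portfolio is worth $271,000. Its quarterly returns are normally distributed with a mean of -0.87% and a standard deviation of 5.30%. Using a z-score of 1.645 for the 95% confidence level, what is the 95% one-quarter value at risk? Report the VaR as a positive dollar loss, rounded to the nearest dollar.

$25,985

Return at the 95% tail: μ − z·σ = -0.87% − 1.645 × 5.30% = -0.87 − 8.7185 = -9.5885%
VaR = −(-9.5885%) × $271,000 = 9.5885% × $271,000 = $25,985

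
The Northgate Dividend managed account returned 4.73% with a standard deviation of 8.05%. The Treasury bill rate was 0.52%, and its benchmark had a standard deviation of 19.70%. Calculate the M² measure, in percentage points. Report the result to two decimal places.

10.82

Sharpe = (Rp − Rf) / σp = (4.73% − 0.52%) / 8.05% = 0.5230
M² = Rf + Sharpe × σm = 0.52% + 0.5230 × 19.70% = 10.8231%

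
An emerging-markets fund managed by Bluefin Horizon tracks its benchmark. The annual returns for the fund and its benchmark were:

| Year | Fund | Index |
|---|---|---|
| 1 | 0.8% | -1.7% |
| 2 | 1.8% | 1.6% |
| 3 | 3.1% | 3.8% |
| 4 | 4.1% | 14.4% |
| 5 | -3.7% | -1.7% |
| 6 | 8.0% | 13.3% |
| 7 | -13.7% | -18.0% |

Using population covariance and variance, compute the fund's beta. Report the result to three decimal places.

r̄p = 0.0571%,  r̄m = 1.6714%
Cov = Σ(rp − r̄p)(rm − r̄m) / 7 = 61.5659
Var(rm) = Σ(rm − r̄m)² / 7 = 101.6392
β = Cov / Var = 61.5659 / 101.6392 = 0.6057

0.606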